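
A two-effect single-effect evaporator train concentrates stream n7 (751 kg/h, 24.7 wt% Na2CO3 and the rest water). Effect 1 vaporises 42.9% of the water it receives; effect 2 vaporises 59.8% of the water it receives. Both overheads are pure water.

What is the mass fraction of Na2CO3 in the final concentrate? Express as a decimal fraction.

0.588

water in feed = 751×0.753 = 565.5 kg/h.
After stage 1: water left = (1−0.429)×565.5 = 322.9; stream total = 508.4 kg/h.
After stage 2: water left = (1−0.598)×322.9 = 129.81; final concentrate = 315.3 kg/h.
Na2CO3 fraction = 185.5/315.3 = 0.588.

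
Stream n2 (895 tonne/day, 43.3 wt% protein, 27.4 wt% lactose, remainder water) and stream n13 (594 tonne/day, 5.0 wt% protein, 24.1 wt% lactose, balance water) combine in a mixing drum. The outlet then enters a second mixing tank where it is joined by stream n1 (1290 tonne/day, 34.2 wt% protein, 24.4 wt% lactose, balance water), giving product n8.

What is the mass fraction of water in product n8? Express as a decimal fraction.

Overall, product flow = 2779 tonne/day.
water in = 895×0.293 + 594×0.709 + 1290×0.414 = 1217.4 tonne/day.
water fraction in n8 = 0.4381.

0.4381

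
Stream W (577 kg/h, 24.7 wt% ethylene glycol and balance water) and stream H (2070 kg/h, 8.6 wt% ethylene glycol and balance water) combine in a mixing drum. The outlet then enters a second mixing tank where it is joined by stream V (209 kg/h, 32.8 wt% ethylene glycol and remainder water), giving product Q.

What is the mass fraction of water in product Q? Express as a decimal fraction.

0.864

Overall, product flow = 2856 kg/h.
water in = 577×0.753 + 2070×0.914 + 209×0.672 = 2466.9 kg/h.
water fraction in Q = 0.864.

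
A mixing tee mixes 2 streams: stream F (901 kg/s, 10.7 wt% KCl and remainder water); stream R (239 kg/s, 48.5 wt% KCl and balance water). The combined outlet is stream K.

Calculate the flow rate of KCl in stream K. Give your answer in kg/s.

KCl out = KCl in = 901×0.107 + 239×0.485 = 212.32 kg/s.

212.3 kg/s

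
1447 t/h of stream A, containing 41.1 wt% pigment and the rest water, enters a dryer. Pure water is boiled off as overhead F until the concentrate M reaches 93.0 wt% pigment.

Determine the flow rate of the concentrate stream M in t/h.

pigment is conserved: 1447×0.411 = 594.72 t/h all reports to the concentrate.
Concentrate = 594.72/(target fraction) = 639.48 t/h.

639.5 t/h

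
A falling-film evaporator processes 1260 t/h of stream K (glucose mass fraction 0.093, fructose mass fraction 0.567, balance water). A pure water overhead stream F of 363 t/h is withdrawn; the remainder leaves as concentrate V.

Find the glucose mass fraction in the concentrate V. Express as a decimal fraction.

0.131

glucose is not removed: 1260×0.093 = 117.18 t/h of glucose enters V.
Concentrate = 1260 − 363 = 897 t/h.
Mass fraction = 117.18/897 = 0.131.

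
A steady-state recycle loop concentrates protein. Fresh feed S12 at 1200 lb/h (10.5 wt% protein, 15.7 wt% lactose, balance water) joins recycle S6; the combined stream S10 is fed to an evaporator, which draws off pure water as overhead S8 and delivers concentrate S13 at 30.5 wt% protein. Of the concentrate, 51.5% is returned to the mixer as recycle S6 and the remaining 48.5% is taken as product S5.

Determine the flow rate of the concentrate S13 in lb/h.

851.8 lb/h

Overall protein balance (none leaves overhead): protein in fresh feed = protein in product, i.e. 1200×0.105 = (1−0.515)·S13·0.305.
S13 = 126/(0.305×0.485) = 851.78 lb/h.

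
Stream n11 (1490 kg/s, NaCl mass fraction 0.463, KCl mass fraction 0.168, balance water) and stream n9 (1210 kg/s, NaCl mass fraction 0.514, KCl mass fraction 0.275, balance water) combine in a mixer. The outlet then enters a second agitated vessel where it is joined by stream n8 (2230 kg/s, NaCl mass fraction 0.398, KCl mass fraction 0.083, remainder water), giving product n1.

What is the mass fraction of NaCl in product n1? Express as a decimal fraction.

Overall, product flow = 4930 kg/s.
NaCl in = 1490×0.463 + 1210×0.514 + 2230×0.398 = 2199.4 kg/s.
NaCl fraction in n1 = 0.446.

0.446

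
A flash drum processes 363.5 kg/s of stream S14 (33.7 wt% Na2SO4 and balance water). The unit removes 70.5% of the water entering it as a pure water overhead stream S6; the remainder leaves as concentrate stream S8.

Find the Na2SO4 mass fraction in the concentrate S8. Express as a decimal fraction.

Na2SO4 is not removed: 363.5×0.337 = 122.5 kg/s of Na2SO4 enters S8.
water entering = 363.5×0.663 = 241 kg/s; overhead removed = 0.705×241 = 169.91 kg/s.
Concentrate = 363.5 − 169.91 = 193.59 kg/s.
Mass fraction = 122.5/193.59 = 0.633.

0.633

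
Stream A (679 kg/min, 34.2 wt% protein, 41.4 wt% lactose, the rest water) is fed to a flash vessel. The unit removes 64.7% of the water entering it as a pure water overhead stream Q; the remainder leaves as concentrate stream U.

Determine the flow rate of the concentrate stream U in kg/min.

571.8 kg/min

water entering = 679×0.244 = 165.68 kg/min; overhead removed = 0.647×165.68 = 107.19 kg/min.
Concentrate = 679 − 107.19 = 571.81 kg/min.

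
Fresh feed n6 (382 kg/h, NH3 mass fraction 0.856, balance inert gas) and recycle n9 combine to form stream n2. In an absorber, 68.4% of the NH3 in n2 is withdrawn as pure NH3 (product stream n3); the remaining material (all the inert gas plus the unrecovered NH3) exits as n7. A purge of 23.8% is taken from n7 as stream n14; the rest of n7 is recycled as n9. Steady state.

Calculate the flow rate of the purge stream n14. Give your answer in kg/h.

inert gas enters only via n6 and leaves only via the purge: 382×0.144 = 0.238×(inert gas in n7), and the absorber passes all inert gas, so inert gas in n2 = inert gas in n7 = 231.13 kg/h.
NH3 in n2: m_A = 382×0.856 + (1−0.238)·(1−0.684)·m_A, so m_A = 326.99/0.7592 = 430.7 kg/h.
n7 = (1−0.684)×430.7 + 231.13 = 367.23 kg/h.
Purge n14 = 0.238×367.23 = 87.4 kg/h.

87.4 kg/h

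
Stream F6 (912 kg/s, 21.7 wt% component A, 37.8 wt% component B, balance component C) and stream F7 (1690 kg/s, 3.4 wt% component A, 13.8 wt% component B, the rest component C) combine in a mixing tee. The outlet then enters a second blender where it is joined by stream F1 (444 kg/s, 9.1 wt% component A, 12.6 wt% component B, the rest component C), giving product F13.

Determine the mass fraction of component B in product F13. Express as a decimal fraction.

Overall, product flow = 3046 kg/s.
component B in = 912×0.378 + 1690×0.138 + 444×0.126 = 633.9 kg/s.
component B fraction in F13 = 0.2081.

0.2081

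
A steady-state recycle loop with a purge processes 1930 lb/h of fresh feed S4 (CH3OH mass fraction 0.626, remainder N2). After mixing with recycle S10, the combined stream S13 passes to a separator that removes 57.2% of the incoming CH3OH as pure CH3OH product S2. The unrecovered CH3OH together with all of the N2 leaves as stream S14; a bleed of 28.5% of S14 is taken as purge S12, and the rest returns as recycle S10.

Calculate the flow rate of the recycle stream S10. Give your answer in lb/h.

2344 lb/h

N2 enters only via S4 and leaves only via the purge: 1930×0.374 = 0.285×(N2 in S14), and the separator passes all N2, so N2 in S13 = N2 in S14 = 2532.7 lb/h.
CH3OH in S13: m_A = 1930×0.626 + (1−0.285)·(1−0.572)·m_A, so m_A = 1208.2/0.6940 = 1740.9 lb/h.
S14 = (1−0.572)×1740.9 + 2532.7 = 3277.8 lb/h.
Recycle S10 = (1−0.285)×3277.8 = 2343.6 lb/h.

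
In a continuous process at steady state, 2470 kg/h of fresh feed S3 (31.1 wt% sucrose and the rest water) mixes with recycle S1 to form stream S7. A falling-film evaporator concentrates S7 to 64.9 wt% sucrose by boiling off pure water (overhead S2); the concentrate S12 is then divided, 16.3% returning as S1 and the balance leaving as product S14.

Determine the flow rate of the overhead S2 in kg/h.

Overall sucrose balance (none leaves overhead): sucrose in fresh feed = sucrose in product, i.e. 2470×0.311 = (1−0.163)·S12·0.649.
S12 = 768.17/(0.649×0.837) = 1414.1 kg/h.
Recycle S1 = 0.163×1414.1 = 230.5 kg/h.
Combined feed S7 = 2470 + 230.5 = 2700.5 kg/h.
Overhead S2 = S7 − S12 = 2700.5 − 1414.1 = 1286.4 kg/h.

1286 kg/h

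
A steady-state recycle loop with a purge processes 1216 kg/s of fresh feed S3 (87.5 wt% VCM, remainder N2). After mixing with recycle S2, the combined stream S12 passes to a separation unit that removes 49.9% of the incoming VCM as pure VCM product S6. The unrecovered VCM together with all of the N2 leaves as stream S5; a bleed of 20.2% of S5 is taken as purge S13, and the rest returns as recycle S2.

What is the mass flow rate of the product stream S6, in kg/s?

VCM in S12: m_A = 1216×0.875 + (1−0.202)·(1−0.499)·m_A, so m_A = 1064/0.6002 = 1772.7 kg/s.
Product S6 = 0.499×1772.7 = 884.6 kg/s.

884.6 kg/s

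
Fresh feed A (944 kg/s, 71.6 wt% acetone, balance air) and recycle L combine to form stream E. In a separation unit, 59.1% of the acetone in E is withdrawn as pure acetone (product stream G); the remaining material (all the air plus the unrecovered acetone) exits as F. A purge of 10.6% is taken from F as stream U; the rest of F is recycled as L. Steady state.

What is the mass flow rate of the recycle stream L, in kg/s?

air enters only via A and leaves only via the purge: 944×0.284 = 0.106×(air in F), and the separation unit passes all air, so air in E = air in F = 2529.2 kg/s.
acetone in E: m_A = 944×0.716 + (1−0.106)·(1−0.591)·m_A, so m_A = 675.9/0.6344 = 1065.5 kg/s.
F = (1−0.591)×1065.5 + 2529.2 = 2965 kg/s.
Recycle L = (1−0.106)×2965 = 2650.7 kg/s.

2651 kg/s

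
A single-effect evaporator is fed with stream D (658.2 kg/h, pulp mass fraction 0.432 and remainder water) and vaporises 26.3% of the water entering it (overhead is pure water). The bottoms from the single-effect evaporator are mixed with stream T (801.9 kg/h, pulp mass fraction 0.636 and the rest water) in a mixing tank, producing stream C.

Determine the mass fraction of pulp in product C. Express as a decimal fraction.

Vapour removed = 0.263×0.568×658.2 = 98.325 kg/h; concentrate = 559.88 kg/h.
pulp reaching the mixer = 284.34 (from concentrate) + 801.9×0.636 = 794.35 kg/h.
Product flow = 559.88 + 801.9 = 1361.8 kg/h; pulp fraction = 0.583.

0.583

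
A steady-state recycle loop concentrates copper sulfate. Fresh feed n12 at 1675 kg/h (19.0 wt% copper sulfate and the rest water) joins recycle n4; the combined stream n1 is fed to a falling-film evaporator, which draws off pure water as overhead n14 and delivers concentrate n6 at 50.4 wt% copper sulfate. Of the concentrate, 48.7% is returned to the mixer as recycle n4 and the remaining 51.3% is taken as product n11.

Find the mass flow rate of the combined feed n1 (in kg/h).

2274 kg/h

Overall copper sulfate balance (none leaves overhead): copper sulfate in fresh feed = copper sulfate in product, i.e. 1675×0.190 = (1−0.487)·n6·0.504.
n6 = 318.25/(0.504×0.513) = 1230.9 kg/h.
Recycle n4 = 0.487×1230.9 = 599.45 kg/h.
Combined feed n1 = 1675 + 599.45 = 2274.4 kg/h.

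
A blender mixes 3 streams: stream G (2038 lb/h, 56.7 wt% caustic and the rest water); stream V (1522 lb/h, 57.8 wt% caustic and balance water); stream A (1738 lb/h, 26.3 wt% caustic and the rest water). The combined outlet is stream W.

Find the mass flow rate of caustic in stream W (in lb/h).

caustic out = caustic in = 2038×0.567 + 1522×0.578 + 1738×0.263 = 2492.4 lb/h.

2492 lb/h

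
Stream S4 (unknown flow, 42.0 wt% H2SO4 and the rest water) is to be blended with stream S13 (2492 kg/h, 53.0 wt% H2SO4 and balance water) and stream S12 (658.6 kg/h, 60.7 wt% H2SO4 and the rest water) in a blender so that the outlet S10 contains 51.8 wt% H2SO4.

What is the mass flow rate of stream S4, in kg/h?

903.3 kg/h

Let S4 be the unknown flow. Total out = 3150.6 + S4.
H2SO4 balance: 1720.5 + 0.420·S4 = 0.518·(3150.6 + S4)
(0.420 − 0.518)·S4 = 0.518×3150.6 − 1720.5 = -88.519
S4 = -88.519 / -0.098 = 903.26 kg/h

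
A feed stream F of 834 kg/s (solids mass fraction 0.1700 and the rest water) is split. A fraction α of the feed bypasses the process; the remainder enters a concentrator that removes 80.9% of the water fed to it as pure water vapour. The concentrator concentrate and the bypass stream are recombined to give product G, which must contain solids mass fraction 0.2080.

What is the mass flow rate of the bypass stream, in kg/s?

607.1 kg/s

All 834×0.170 = 141.78 kg/s of solids reaches G, so G = 141.78/0.208 = 681.63 kg/s and vapour = 152.37 kg/s.
The evaporator receives (1−α)·834 of feed at 0.830 water and removes 0.809 of that water:
0.809×0.830×(1−α)×834 = 152.37
(1−α) = 152.37/560.01 = 0.2721;  α = 0.7279.
Bypass flow = 0.7279×834 = 607.09 kg/s.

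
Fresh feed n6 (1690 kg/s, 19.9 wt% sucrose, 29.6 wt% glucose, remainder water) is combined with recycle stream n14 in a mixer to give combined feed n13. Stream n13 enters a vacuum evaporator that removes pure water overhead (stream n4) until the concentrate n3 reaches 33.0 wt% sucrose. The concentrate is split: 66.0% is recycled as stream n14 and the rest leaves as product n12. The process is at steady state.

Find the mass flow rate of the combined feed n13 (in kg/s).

Overall sucrose balance (none leaves overhead): sucrose in fresh feed = sucrose in product, i.e. 1690×0.199 = (1−0.660)·n3·0.330.
n3 = 336.31/(0.330×0.340) = 2997.4 kg/s.
Recycle n14 = 0.660×2997.4 = 1978.3 kg/s.
Combined feed n13 = 1690 + 1978.3 = 3668.3 kg/s.

3668 kg/s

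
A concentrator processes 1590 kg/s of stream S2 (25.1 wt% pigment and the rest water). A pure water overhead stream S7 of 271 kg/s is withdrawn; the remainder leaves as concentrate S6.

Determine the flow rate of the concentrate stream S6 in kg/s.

1319 kg/s

Concentrate = 1590 − 271 = 1319 kg/s.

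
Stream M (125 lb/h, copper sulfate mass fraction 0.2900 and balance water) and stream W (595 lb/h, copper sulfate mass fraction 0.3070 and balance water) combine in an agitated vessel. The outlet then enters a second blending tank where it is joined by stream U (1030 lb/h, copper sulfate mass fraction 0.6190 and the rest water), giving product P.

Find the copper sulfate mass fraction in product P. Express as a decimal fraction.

0.4894

Overall, product flow = 1750 lb/h.
copper sulfate in = 125×0.290 + 595×0.307 + 1030×0.619 = 856.49 lb/h.
copper sulfate fraction in P = 0.4894.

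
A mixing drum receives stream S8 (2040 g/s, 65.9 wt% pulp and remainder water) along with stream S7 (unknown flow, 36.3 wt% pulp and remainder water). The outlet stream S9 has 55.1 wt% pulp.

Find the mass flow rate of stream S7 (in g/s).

Let S7 be the unknown flow. Total out = 2040 + S7.
pulp balance: 1344.4 + 0.363·S7 = 0.551·(2040 + S7)
(0.363 − 0.551)·S7 = 0.551×2040 − 1344.4 = -220.32
S7 = -220.32 / -0.188 = 1171.9 g/s

1172 g/s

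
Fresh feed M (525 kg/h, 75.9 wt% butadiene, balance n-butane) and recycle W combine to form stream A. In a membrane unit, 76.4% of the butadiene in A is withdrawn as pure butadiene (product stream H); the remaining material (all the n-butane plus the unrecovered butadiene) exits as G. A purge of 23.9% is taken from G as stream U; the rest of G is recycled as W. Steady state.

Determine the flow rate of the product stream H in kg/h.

371.1 kg/h

butadiene in A: m_A = 525×0.759 + (1−0.239)·(1−0.764)·m_A, so m_A = 398.48/0.8204 = 485.71 kg/h.
Product H = 0.764×485.71 = 371.08 kg/h.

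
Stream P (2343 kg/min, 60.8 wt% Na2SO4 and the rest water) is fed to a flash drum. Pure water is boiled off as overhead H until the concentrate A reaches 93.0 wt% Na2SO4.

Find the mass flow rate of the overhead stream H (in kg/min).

Na2SO4 is conserved: 2343×0.608 = 1424.5 kg/min all reports to the concentrate.
Concentrate = 1424.5/(target fraction) = 1531.8 kg/min.
Overhead = 2343 − 1531.8 = 811.23 kg/min.

811.2 kg/min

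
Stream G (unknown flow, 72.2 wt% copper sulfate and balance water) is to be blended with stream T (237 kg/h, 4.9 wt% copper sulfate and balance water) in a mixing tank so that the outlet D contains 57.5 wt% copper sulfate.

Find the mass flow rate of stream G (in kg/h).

Let G be the unknown flow. Total out = 237 + G.
copper sulfate balance: 11.613 + 0.722·G = 0.575·(237 + G)
(0.722 − 0.575)·G = 0.575×237 − 11.613 = 124.66
G = 124.66 / 0.147 = 848.04 kg/h

848 kg/h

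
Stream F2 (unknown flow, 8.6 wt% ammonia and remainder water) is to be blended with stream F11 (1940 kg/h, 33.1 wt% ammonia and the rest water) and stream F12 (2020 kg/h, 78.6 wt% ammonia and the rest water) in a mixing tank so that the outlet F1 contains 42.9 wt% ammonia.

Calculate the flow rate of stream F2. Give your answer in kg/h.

1548 kg/h

Let F2 be the unknown flow. Total out = 3960 + F2.
ammonia balance: 2229.9 + 0.086·F2 = 0.429·(3960 + F2)
(0.086 − 0.429)·F2 = 0.429×3960 − 2229.9 = -531.02
F2 = -531.02 / -0.343 = 1548.2 kg/h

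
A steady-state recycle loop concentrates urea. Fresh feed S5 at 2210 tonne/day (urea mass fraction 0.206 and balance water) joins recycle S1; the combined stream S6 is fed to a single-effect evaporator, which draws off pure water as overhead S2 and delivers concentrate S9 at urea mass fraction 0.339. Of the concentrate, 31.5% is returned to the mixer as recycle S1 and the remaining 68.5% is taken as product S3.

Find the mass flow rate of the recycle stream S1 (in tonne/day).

Overall urea balance (none leaves overhead): urea in fresh feed = urea in product, i.e. 2210×0.206 = (1−0.315)·S9·0.339.
S9 = 455.26/(0.339×0.685) = 1960.5 tonne/day.
Recycle S1 = 0.315×1960.5 = 617.56 tonne/day.

617.6 tonne/day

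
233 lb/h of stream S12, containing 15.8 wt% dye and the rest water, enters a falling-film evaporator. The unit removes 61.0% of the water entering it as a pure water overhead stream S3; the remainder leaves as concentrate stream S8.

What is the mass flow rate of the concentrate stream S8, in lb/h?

water entering = 233×0.842 = 196.19 lb/h; overhead removed = 0.610×196.19 = 119.67 lb/h.
Concentrate = 233 − 119.67 = 113.33 lb/h.

113.3 lb/h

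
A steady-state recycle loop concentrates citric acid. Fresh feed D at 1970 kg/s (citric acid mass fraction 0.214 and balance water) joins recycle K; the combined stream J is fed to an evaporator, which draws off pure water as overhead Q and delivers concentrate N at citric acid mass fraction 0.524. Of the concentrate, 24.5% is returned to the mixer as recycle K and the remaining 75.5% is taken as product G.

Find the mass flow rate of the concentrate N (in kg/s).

Overall citric acid balance (none leaves overhead): citric acid in fresh feed = citric acid in product, i.e. 1970×0.214 = (1−0.245)·N·0.524.
N = 421.58/(0.524×0.755) = 1065.6 kg/s.

1066 kg/s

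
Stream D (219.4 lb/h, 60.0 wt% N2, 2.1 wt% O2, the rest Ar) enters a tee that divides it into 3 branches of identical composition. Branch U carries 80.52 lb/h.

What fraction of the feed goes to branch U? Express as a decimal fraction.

0.367

Fraction to U = 80.52/219.4 = 0.3670.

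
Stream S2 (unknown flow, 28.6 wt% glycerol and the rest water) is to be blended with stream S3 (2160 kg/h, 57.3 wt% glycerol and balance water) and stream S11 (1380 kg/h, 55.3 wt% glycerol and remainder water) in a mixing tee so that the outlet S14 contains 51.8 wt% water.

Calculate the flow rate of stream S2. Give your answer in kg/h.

Let S2 be the unknown flow. Total out = 3540 + S2.
water balance: 1539.2 + 0.714·S2 = 0.518·(3540 + S2)
(0.714 − 0.518)·S2 = 0.518×3540 − 1539.2 = 294.54
S2 = 294.54 / 0.196 = 1502.8 kg/h

1503 kg/h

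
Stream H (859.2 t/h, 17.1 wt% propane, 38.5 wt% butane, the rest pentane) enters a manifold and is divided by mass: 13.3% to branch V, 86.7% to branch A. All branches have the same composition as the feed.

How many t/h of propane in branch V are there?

19.54 t/h

Branch V total = 0.133×859.2 = 114.27 t/h.
propane in V = 0.171×114.27 = 19.541 t/h.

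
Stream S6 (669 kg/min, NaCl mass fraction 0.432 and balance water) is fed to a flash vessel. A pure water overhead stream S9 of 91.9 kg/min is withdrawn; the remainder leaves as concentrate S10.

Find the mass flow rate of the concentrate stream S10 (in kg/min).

Concentrate = 669 − 91.9 = 577.1 kg/min.

577.1 kg/min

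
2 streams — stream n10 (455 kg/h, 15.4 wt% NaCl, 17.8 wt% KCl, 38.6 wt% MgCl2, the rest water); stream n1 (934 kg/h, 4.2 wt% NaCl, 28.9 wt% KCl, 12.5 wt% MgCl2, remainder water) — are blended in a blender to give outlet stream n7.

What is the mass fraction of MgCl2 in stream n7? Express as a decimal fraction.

Total flow out = 455 + 934 = 1389 kg/h.
MgCl2 in = 455×0.386 + 934×0.125 = 292.38 kg/h.
MgCl2 mass fraction in n7 = 292.38/1389 = 0.210.

0.210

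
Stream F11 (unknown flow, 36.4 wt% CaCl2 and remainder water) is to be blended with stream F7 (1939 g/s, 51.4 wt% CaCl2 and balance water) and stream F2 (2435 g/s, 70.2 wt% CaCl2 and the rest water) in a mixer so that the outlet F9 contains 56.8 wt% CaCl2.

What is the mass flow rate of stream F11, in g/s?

Let F11 be the unknown flow. Total out = 4374 + F11.
CaCl2 balance: 2706 + 0.364·F11 = 0.568·(4374 + F11)
(0.364 − 0.568)·F11 = 0.568×4374 − 2706 = -221.58
F11 = -221.58 / -0.204 = 1086.2 g/s

1086 g/s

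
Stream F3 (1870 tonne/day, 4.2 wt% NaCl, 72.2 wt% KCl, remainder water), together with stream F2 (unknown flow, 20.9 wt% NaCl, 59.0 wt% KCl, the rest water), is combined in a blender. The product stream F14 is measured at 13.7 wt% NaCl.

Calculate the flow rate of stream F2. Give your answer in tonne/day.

2467 tonne/day

Let F2 be the unknown flow. Total out = 1870 + F2.
NaCl balance: 78.54 + 0.209·F2 = 0.137·(1870 + F2)
(0.209 − 0.137)·F2 = 0.137×1870 − 78.54 = 177.65
F2 = 177.65 / 0.072 = 2467.4 tonne/day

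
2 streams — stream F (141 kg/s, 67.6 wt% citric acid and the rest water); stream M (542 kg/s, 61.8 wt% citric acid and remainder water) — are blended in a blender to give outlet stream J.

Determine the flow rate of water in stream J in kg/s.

water out = water in = 141×0.324 + 542×0.382 = 252.73 kg/s.

252.7 kg/s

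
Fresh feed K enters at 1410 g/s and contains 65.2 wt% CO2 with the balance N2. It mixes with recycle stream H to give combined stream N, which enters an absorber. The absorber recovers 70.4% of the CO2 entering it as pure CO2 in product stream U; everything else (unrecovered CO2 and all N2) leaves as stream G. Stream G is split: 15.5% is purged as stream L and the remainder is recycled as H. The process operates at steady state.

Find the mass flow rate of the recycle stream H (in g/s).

2982 g/s

N2 enters only via K and leaves only via the purge: 1410×0.348 = 0.155×(N2 in G), and the absorber passes all N2, so N2 in N = N2 in G = 3165.7 g/s.
CO2 in N: m_A = 1410×0.652 + (1−0.155)·(1−0.704)·m_A, so m_A = 919.32/0.7499 = 1226 g/s.
G = (1−0.704)×1226 + 3165.7 = 3528.6 g/s.
Recycle H = (1−0.155)×3528.6 = 2981.6 g/s.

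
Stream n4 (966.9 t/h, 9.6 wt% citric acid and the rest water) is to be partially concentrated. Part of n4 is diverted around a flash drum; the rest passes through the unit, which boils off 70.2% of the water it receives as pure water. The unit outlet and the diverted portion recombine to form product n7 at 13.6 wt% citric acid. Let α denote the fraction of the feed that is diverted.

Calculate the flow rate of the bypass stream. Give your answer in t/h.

518.8 t/h

All 966.9×0.096 = 92.822 t/h of citric acid reaches n7, so n7 = 92.822/0.136 = 682.52 t/h and vapour = 284.38 t/h.
The evaporator receives (1−α)·966.9 of feed at 0.904 water and removes 0.702 of that water:
0.702×0.904×(1−α)×966.9 = 284.38
(1−α) = 284.38/613.6 = 0.4635;  α = 0.5365.
Bypass flow = 0.5365×966.9 = 518.78 t/h.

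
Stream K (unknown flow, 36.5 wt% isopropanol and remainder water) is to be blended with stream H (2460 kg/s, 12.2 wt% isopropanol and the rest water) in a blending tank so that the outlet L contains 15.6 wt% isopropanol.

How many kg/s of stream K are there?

400.2 kg/s

Let K be the unknown flow. Total out = 2460 + K.
isopropanol balance: 300.12 + 0.365·K = 0.156·(2460 + K)
(0.365 − 0.156)·K = 0.156×2460 − 300.12 = 83.64
K = 83.64 / 0.209 = 400.19 kg/s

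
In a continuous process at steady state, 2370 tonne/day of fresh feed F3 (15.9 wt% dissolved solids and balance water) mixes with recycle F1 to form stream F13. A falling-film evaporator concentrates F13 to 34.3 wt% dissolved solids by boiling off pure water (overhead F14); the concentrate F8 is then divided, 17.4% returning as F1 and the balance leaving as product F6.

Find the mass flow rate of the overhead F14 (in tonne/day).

1271 tonne/day

Overall dissolved solids balance (none leaves overhead): dissolved solids in fresh feed = dissolved solids in product, i.e. 2370×0.159 = (1−0.174)·F8·0.343.
F8 = 376.83/(0.343×0.826) = 1330.1 tonne/day.
Recycle F1 = 0.174×1330.1 = 231.43 tonne/day.
Combined feed F13 = 2370 + 231.43 = 2601.4 tonne/day.
Overhead F14 = F13 − F8 = 2601.4 − 1330.1 = 1271.4 tonne/day.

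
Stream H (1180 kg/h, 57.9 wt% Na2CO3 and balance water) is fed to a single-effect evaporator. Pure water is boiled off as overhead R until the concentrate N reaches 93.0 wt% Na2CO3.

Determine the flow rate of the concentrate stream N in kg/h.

Na2CO3 is conserved: 1180×0.579 = 683.22 kg/h all reports to the concentrate.
Concentrate = 683.22/(target fraction) = 734.65 kg/h.

734.6 kg/h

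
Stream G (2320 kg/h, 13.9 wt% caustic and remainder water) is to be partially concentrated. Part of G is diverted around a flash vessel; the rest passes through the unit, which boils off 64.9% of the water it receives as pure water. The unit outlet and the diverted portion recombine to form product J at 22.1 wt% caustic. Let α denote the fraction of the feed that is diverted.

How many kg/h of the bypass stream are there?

All 2320×0.139 = 322.48 kg/h of caustic reaches J, so J = 322.48/0.221 = 1459.2 kg/h and vapour = 860.81 kg/h.
The evaporator receives (1−α)·2320 of feed at 0.861 water and removes 0.649 of that water:
0.649×0.861×(1−α)×2320 = 860.81
(1−α) = 860.81/1296.4 = 0.6640;  α = 0.3360.
Bypass flow = 0.3360×2320 = 779.5 kg/h.

779.5 kg/h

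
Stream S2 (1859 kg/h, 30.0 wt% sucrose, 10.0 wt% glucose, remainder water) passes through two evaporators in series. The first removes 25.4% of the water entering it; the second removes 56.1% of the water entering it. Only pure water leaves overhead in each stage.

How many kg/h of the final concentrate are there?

1109 kg/h

water in feed = 1859×0.600 = 1115.4 kg/h.
After stage 1: water left = (1−0.254)×1115.4 = 832.09; stream total = 1575.7 kg/h.
After stage 2: water left = (1−0.561)×832.09 = 365.29; final concentrate = 1108.9 kg/h.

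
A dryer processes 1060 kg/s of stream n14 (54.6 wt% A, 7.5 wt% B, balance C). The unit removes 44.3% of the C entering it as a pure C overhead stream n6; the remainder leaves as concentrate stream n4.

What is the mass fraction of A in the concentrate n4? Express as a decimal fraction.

0.656

A is not removed: 1060×0.546 = 578.76 kg/s of A enters n4.
C entering = 1060×0.379 = 401.74 kg/s; overhead removed = 0.443×401.74 = 177.97 kg/s.
Concentrate = 1060 − 177.97 = 882.03 kg/s.
Mass fraction = 578.76/882.03 = 0.656.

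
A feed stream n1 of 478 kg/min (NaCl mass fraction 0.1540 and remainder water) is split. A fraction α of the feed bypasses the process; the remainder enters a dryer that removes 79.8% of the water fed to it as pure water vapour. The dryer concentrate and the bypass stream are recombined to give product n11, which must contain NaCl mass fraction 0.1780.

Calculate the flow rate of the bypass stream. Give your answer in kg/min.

All 478×0.154 = 73.612 kg/min of NaCl reaches n11, so n11 = 73.612/0.178 = 413.55 kg/min and vapour = 64.449 kg/min.
The evaporator receives (1−α)·478 of feed at 0.846 water and removes 0.798 of that water:
0.798×0.846×(1−α)×478 = 64.449
(1−α) = 64.449/322.7 = 0.1997;  α = 0.8003.
Bypass flow = 0.8003×478 = 382.53 kg/min.

382.5 kg/min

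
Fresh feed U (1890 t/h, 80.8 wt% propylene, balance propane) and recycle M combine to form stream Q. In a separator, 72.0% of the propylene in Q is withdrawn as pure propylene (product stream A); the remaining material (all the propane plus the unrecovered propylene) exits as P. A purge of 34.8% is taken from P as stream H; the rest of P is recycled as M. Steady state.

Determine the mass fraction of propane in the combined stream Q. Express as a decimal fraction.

propane enters only via U and leaves only via the purge: 1890×0.192 = 0.348×(propane in P), and the separator passes all propane, so propane in Q = propane in P = 1042.8 t/h.
propylene in Q: m_A = 1890×0.808 + (1−0.348)·(1−0.720)·m_A, so m_A = 1527.1/0.8174 = 1868.2 t/h.
Q = 1868.2 + 1042.8 = 2910.9 t/h.
propane fraction in Q = 1042.8/2910.9 = 0.358.

0.358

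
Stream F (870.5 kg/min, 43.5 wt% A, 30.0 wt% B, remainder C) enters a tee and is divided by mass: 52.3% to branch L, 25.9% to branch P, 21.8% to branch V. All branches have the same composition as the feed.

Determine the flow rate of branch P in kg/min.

Branch P flow = 0.259×870.5 = 225.46 kg/min.

225.5 kg/min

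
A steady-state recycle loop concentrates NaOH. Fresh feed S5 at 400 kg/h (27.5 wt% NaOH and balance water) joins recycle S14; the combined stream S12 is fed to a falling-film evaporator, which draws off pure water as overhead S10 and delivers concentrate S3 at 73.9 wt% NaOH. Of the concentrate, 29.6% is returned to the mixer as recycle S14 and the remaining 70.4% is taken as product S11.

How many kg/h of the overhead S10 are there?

251.2 kg/h

Overall NaOH balance (none leaves overhead): NaOH in fresh feed = NaOH in product, i.e. 400×0.275 = (1−0.296)·S3·0.739.
S3 = 110/(0.739×0.704) = 211.43 kg/h.
Recycle S14 = 0.296×211.43 = 62.585 kg/h.
Combined feed S12 = 400 + 62.585 = 462.58 kg/h.
Overhead S10 = S12 − S3 = 462.58 − 211.43 = 251.15 kg/h.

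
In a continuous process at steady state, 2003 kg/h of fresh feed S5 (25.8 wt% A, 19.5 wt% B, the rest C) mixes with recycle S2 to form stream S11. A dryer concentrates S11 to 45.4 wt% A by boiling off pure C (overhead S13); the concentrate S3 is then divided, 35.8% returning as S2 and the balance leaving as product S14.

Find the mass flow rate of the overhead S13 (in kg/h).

864.7 kg/h

Overall A balance (none leaves overhead): A in fresh feed = A in product, i.e. 2003×0.258 = (1−0.358)·S3·0.454.
S3 = 516.77/(0.454×0.642) = 1773 kg/h.
Recycle S2 = 0.358×1773 = 634.74 kg/h.
Combined feed S11 = 2003 + 634.74 = 2637.7 kg/h.
Overhead S13 = S11 − S3 = 2637.7 − 1773 = 864.73 kg/h.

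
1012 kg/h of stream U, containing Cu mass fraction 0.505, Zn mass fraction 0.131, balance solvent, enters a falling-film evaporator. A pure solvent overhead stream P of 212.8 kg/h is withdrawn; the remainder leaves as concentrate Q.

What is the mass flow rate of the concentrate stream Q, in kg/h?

799.2 kg/h

Concentrate = 1012 − 212.8 = 799.2 kg/h.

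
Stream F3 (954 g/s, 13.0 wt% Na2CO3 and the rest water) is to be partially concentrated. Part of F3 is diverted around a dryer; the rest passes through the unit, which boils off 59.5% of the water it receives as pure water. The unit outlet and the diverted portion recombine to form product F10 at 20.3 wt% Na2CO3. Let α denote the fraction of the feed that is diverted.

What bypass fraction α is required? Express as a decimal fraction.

0.305

All 954×0.130 = 124.02 g/s of Na2CO3 reaches F10, so F10 = 124.02/0.203 = 610.94 g/s and vapour = 343.06 g/s.
The evaporator receives (1−α)·954 of feed at 0.870 water and removes 0.595 of that water:
0.595×0.870×(1−α)×954 = 343.06
(1−α) = 343.06/493.84 = 0.6947;  α = 0.3053.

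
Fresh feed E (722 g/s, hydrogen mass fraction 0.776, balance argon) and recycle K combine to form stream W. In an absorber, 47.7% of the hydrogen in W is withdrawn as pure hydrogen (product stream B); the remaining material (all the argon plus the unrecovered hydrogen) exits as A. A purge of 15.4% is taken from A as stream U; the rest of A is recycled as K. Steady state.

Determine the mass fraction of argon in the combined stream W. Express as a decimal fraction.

0.511

argon enters only via E and leaves only via the purge: 722×0.224 = 0.154×(argon in A), and the absorber passes all argon, so argon in W = argon in A = 1050.2 g/s.
hydrogen in W: m_A = 722×0.776 + (1−0.154)·(1−0.477)·m_A, so m_A = 560.27/0.5575 = 1004.9 g/s.
W = 1004.9 + 1050.2 = 2055.1 g/s.
argon fraction in W = 1050.2/2055.1 = 0.511.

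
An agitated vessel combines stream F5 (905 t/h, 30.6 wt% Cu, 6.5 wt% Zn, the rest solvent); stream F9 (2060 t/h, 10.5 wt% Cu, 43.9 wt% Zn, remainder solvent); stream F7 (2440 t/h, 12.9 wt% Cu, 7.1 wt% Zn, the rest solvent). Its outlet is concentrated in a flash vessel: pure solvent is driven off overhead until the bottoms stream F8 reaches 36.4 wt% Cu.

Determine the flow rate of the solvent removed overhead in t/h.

Cu entering = 905×0.306 + 2060×0.105 + 2440×0.129 = 807.99 t/h.
All Cu reports to F8, so F8 = 807.99/0.364 = 2219.8 t/h.
Total feed = 5405 t/h; overhead = 5405 − 2219.8 = 3185.2 t/h.

3185 t/h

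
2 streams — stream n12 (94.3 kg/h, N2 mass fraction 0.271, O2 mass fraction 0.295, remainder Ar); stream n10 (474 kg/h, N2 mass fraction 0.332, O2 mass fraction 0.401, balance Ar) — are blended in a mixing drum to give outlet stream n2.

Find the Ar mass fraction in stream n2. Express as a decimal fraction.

0.295

Total flow out = 94.3 + 474 = 568.3 kg/h.
Ar in = 94.3×0.434 + 474×0.267 = 167.48 kg/h.
Ar mass fraction in n2 = 167.48/568.3 = 0.295.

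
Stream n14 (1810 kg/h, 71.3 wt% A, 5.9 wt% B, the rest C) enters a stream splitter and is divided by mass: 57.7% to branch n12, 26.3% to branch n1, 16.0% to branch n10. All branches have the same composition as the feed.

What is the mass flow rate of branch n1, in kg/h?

476 kg/h

Branch n1 flow = 0.263×1810 = 476.03 kg/h.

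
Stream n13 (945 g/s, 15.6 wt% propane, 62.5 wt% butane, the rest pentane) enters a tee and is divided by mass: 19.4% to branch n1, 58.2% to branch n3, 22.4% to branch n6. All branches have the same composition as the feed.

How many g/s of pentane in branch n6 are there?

46.36 g/s

Branch n6 total = 0.224×945 = 211.68 g/s.
pentane in n6 = 0.219×211.68 = 46.358 g/s.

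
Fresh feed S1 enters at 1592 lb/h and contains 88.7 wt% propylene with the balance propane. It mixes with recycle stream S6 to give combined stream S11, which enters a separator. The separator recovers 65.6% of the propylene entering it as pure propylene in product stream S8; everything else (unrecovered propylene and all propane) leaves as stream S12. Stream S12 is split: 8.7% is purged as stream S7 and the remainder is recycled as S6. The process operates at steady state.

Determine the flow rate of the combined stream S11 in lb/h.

4126 lb/h

propane enters only via S1 and leaves only via the purge: 1592×0.113 = 0.087×(propane in S12), and the separator passes all propane, so propane in S11 = propane in S12 = 2067.8 lb/h.
propylene in S11: m_A = 1592×0.887 + (1−0.087)·(1−0.656)·m_A, so m_A = 1412.1/0.6859 = 2058.7 lb/h.
S11 = 2058.7 + 2067.8 = 4126.4 lb/h.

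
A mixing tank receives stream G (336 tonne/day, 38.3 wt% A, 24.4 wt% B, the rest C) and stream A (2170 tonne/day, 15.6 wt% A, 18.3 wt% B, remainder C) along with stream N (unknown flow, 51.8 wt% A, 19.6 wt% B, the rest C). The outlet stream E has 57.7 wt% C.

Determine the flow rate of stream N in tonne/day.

Let N be the unknown flow. Total out = 2506 + N.
C balance: 1559.7 + 0.286·N = 0.577·(2506 + N)
(0.286 − 0.577)·N = 0.577×2506 − 1559.7 = -113.74
N = -113.74 / -0.291 = 390.85 tonne/day

390.8 tonne/day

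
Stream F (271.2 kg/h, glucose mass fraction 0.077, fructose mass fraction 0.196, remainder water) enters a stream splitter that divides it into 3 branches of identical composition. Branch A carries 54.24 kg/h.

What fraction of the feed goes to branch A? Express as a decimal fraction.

Fraction to A = 54.24/271.2 = 0.2000.

0.200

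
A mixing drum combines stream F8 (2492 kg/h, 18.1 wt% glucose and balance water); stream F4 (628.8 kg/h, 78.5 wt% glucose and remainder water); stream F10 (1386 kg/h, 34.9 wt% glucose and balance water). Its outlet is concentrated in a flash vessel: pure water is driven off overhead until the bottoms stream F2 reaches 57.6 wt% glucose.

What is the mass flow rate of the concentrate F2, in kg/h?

glucose entering = 2492×0.181 + 628.8×0.785 + 1386×0.349 = 1428.4 kg/h.
All glucose reports to F2, so F2 = 1428.4/0.576 = 2479.8 kg/h.

2480 kg/h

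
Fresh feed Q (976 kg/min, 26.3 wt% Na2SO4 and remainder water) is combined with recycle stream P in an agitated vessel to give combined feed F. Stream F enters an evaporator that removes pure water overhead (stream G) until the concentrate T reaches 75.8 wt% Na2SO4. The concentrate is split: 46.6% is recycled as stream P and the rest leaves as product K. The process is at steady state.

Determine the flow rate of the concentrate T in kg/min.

634.2 kg/min

Overall Na2SO4 balance (none leaves overhead): Na2SO4 in fresh feed = Na2SO4 in product, i.e. 976×0.263 = (1−0.466)·T·0.758.
T = 256.69/(0.758×0.534) = 634.15 kg/min.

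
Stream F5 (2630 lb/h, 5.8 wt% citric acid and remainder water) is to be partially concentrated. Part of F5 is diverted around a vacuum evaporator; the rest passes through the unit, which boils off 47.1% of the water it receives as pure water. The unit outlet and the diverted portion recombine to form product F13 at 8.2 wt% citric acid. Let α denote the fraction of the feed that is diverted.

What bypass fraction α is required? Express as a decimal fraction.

All 2630×0.058 = 152.54 lb/h of citric acid reaches F13, so F13 = 152.54/0.082 = 1860.2 lb/h and vapour = 769.76 lb/h.
The evaporator receives (1−α)·2630 of feed at 0.942 water and removes 0.471 of that water:
0.471×0.942×(1−α)×2630 = 769.76
(1−α) = 769.76/1166.9 = 0.6597;  α = 0.3403.

0.340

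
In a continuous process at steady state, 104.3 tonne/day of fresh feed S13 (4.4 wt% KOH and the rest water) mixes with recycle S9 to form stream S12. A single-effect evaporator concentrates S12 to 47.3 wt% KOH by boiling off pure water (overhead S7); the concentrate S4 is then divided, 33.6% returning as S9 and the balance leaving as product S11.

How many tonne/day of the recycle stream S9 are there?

Overall KOH balance (none leaves overhead): KOH in fresh feed = KOH in product, i.e. 104.3×0.044 = (1−0.336)·S4·0.473.
S4 = 4.5892/(0.473×0.664) = 14.612 tonne/day.
Recycle S9 = 0.336×14.612 = 4.9096 tonne/day.

4.91 tonne/day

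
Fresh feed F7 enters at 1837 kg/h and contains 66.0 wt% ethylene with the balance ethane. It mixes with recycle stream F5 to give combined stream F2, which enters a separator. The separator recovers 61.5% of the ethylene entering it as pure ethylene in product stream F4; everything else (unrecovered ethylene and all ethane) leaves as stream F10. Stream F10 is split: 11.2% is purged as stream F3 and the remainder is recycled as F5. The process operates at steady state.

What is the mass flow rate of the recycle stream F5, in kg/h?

5582 kg/h

ethane enters only via F7 and leaves only via the purge: 1837×0.340 = 0.112×(ethane in F10), and the separator passes all ethane, so ethane in F2 = ethane in F10 = 5576.6 kg/h.
ethylene in F2: m_A = 1837×0.660 + (1−0.112)·(1−0.615)·m_A, so m_A = 1212.4/0.6581 = 1842.2 kg/h.
F10 = (1−0.615)×1842.2 + 5576.6 = 6285.9 kg/h.
Recycle F5 = (1−0.112)×6285.9 = 5581.9 kg/h.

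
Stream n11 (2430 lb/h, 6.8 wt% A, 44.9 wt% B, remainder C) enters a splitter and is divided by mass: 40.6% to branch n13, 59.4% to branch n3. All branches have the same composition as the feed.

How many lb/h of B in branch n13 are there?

443 lb/h

Branch n13 total = 0.406×2430 = 986.58 lb/h.
B in n13 = 0.449×986.58 = 442.97 lb/h.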